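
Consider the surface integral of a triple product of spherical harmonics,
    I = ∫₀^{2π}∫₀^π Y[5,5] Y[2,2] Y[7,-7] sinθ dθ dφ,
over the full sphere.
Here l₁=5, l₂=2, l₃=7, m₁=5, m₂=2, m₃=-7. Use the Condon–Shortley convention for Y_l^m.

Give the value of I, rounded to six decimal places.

m-sum 0 ✓  L=14 even ✓  3≤7≤7 ✓
Π(2lᵢ+1) = 11×5×15 = 825
triangle coeff Δ(5,2,7) = 1/15015
Σ_t [0,0]: t=0:+1/57600 = 1/57600
(3j)²=21/715 [(5 2 7; 0 0 0)], sign=-1
Σ_t [0,0]: t=0:+1/87091200 = 1/87091200
(3j)²=1/15 [(5 2 7; 5 2 -7)], sign=+1
⇒ 4πI² = 21/13
I = (-1)√(21/13/(4π)) = -0.35853622

-0.358536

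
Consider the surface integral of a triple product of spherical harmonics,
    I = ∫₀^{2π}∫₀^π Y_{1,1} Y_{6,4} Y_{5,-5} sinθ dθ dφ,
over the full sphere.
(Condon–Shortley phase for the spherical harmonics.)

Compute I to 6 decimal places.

Checks pass: Σm=0; 12 even; l₃=5∈[5,7].
(2·1+1)(2·6+1)(2·5+1) = 429
Δ: 2! 0! 10! / 13! → 1/858
sum: t=1:−1/14400 = -1/14400
3j²(1 6 5; 0 0 0) = Δ·Π!·Σ² = 6/143  (sign +1)
sum: t=0:+1/7257600 = 1/7257600
3j²(1 6 5; 1 4 -5) = Δ·Π!·Σ² = 1/858  (sign +1)
combine: 4πI² = 429·6/143·1/858 = 3/143
take √, sign +1: I = 0.04085899

0.040859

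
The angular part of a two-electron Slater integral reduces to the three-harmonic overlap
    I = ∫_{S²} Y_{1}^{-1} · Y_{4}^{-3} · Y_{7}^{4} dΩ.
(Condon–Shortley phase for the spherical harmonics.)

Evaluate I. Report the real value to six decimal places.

0.000000

|1−4|≤7≤1+4 violated ⇒ I = 0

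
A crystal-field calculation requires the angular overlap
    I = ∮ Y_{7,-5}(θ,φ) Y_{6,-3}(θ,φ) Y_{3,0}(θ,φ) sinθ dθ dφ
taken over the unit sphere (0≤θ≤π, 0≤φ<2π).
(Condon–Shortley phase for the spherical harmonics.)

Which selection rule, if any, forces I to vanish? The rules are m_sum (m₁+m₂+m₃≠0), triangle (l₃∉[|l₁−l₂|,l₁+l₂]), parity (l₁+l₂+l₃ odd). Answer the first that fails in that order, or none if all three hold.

m_sum

Σmᵢ = -8  ✗
l₃∈[|l₁−l₂|,l₁+l₂]=[1,13], have l₃=3
Σlᵢ = 16 ⇒ even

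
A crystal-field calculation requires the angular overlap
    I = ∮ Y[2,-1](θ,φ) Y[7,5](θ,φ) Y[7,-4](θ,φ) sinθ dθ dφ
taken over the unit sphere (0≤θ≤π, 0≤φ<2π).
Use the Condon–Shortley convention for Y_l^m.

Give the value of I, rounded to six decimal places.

m-sum 0 ✓  L=16 even ✓  5≤7≤9 ✓
Π(2lᵢ+1) = 5×15×15 = 1125
triangle coeff Δ(2,7,7) = 1/185640
Σ_t [0,2]: t=0:+1/2419200 t=1:−1/518400 t=2:+1/2419200 = -1/907200
(3j)²=56/3315 [(2 7 7; 0 0 0)], sign=+1
Σ_t [1,2]: t=1:−1/79833600 t=2:+1/14515200 = 1/17740800
(3j)²=729/30940 [(2 7 7; -1 5 -4)], sign=-1
⇒ 4πI² = 21870/48841
I = (-1)√(21870/48841/(4π)) = -0.18876748

-0.188767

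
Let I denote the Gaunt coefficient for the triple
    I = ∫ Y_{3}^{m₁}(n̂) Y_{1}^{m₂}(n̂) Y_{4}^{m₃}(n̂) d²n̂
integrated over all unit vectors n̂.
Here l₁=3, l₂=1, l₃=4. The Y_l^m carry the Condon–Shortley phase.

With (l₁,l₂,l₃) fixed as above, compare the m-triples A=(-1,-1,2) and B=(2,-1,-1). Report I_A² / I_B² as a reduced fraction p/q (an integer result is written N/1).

5/1

Shared (l₁,l₂,l₃)=(3,1,4): N and (l;000)² cancel in I_A²/I_B².
A: Δ = 0!·6!·2!/9! = 1/252; Racah Σ t=0..0: t=0:+1/96 = 1/96; ⇒ 3j(3 1 4; -1 -1 2)² = 5/84, sgn +1
B: Δ = 0!·6!·2!/9! = 1/252; Racah Σ t=0..0: t=0:+1/240 = 1/240; ⇒ 3j(3 1 4; 2 -1 -1)² = 1/84, sgn -1
I_A²/I_B² = (5/84)/(1/84) = 5/1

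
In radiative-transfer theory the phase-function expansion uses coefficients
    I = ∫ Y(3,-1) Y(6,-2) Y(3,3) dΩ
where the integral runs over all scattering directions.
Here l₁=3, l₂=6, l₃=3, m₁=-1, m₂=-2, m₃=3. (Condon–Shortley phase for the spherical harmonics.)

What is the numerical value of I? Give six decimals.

Rules hold: Σm=0, L=12 even, 3≤3≤9.
N = 7·13·7 = 637
Δ = 6!·0!·6!/13! = 1/12012
Racah Σ t=3..3: t=3:−1/1296 = -1/1296
⇒ 3j(3 6 3; 0 0 0)² = 100/3003, sgn +1
Racah Σ t=4..4: t=4:+1/34560 = 1/34560
⇒ 3j(3 6 3; -1 -2 3)² = 1/429, sgn +1
4πI² = N·(3j₀)²·(3jₘ)² = 700/14157
I = +1·√(0.0494455/4π) = 0.06272757

0.062728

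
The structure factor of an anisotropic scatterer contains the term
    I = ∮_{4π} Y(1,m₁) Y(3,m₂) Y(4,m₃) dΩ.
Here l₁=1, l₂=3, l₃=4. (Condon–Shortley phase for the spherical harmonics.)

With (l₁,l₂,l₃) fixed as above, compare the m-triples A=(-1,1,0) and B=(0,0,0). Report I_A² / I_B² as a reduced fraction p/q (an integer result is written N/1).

Shared (l₁,l₂,l₃)=(1,3,4): N and (l;000)² cancel in I_A²/I_B².
A: Δ = 0!·2!·6!/9! = 1/252; Racah Σ t=0..0: t=0:+1/96 = 1/96; ⇒ 3j(1 3 4; -1 1 0)² = 1/42, sgn +1
B: Δ = 0!·2!·6!/9! = 1/252; Racah Σ t=0..0: t=0:+1/36 = 1/36; ⇒ 3j(1 3 4; 0 0 0)² = 4/63, sgn +1
I_A²/I_B² = (1/42)/(4/63) = 3/8

3/8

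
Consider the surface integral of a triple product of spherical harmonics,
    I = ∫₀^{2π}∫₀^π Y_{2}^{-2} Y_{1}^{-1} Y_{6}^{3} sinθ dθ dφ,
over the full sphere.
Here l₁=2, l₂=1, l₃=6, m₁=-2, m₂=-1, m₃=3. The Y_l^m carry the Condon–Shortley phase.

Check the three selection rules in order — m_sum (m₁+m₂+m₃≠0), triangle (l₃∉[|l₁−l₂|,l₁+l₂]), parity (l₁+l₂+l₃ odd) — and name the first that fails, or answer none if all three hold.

azimuthal sum: -2 − 1 + 3 = 0  ✓
1 ≤ 6 ≤ 3 (triangle on l)  ✗
L = 2 + 1 + 6 = 9 (odd)

triangle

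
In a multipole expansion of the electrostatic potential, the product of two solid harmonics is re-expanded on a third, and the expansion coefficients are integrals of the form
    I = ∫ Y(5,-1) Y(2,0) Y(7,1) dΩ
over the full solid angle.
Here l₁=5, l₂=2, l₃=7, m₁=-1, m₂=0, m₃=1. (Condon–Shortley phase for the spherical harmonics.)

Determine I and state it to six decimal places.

Rules hold: Σm=0, L=14 even, 3≤7≤7.
N = 11·5·15 = 825
Δ = 0!·10!·4!/15! = 1/15015
Racah Σ t=0..0: t=0:+1/57600 = 1/57600
⇒ 3j(5 2 7; 0 0 0)² = 21/715, sgn -1
Racah Σ t=0..0: t=0:+1/69120 = 1/69120
⇒ 3j(5 2 7; -1 0 1)² = 4/143, sgn +1
4πI² = N·(3j₀)²·(3jₘ)² = 1260/1859
I = -1·√(0.677784/4π) = -0.23224194

-0.232242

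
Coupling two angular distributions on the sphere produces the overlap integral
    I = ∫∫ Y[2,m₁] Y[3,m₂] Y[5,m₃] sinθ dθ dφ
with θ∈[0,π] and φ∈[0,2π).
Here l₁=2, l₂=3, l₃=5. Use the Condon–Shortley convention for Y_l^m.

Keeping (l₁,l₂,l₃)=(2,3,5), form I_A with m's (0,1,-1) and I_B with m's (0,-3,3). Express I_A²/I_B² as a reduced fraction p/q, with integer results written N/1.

Shared (l₁,l₂,l₃)=(2,3,5): N and (l;000)² cancel in I_A²/I_B².
A: Δ = 0!·4!·6!/11! = 1/2310; Racah Σ t=0..0: t=0:+1/192 = 1/192; ⇒ 3j(2 3 5; 0 1 -1)² = 3/77, sgn +1
B: Δ = 0!·4!·6!/11! = 1/2310; Racah Σ t=0..0: t=0:+1/2880 = 1/2880; ⇒ 3j(2 3 5; 0 -3 3)² = 2/165, sgn +1
I_A²/I_B² = (3/77)/(2/165) = 45/14

45/14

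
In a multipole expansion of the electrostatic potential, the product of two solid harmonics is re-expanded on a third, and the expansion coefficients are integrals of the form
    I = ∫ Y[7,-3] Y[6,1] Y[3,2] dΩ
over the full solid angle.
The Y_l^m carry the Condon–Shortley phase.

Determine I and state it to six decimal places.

0.023482

Checks pass: Σm=0; 16 even; l₃=3∈[1,13].
(2·7+1)(2·6+1)(2·3+1) = 1365
Δ: 10! 4! 2! / 17! → 1/2042040
sum: t=4:+1/207360 t=5:−1/57600 t=6:+1/207360 = -1/129600
3j²(7 6 3; 0 0 0) = Δ·Π!·Σ² = 168/12155  (sign +1)
sum: t=6:+1/414720 t=7:−1/362880 = -1/2903040
3j²(7 6 3; -3 1 2) = Δ·Π!·Σ² = 25/68068  (sign +1)
combine: 4πI² = 1365·168/12155·25/68068 = 3150/454597
take √, sign +1: I = 0.02348211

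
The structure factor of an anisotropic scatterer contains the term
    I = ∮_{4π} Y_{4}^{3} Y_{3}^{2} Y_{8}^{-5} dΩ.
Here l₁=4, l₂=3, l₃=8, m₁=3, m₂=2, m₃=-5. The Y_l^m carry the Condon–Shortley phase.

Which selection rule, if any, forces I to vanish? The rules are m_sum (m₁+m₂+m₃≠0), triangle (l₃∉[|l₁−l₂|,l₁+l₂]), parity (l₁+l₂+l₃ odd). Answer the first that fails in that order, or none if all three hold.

azimuthal sum: 3 + 2 − 5 = 0  ✓
1 ≤ 8 ≤ 7 (triangle on l)  ✗
L = 4 + 3 + 8 = 15 (odd)

triangle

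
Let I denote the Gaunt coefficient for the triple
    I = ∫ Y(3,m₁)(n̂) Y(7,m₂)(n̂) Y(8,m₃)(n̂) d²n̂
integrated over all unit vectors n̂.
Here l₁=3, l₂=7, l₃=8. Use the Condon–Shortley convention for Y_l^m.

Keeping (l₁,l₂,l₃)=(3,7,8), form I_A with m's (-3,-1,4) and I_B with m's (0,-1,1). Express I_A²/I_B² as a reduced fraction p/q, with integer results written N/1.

12375/5887

l's match ⇒ only the (l;m) 3-j factors differ between A and B.
A: triangle coeff Δ(3,7,8) = 1/5290740; Σ_t [2,2]: t=2:+1/46448640 = 1/46448640; (3j)²=2475/117572 [(3 7 8; -3 -1 4)], sign=+1
B: triangle coeff Δ(3,7,8) = 1/5290740; Σ_t [0,2]: t=0:+1/6220800 t=1:−1/2419200 t=2:+1/11612160 = -29/174182400; (3j)²=841/83980 [(3 7 8; 0 -1 1)], sign=+1
I_A²/I_B² = (2475/117572)/(841/83980) = 12375/5887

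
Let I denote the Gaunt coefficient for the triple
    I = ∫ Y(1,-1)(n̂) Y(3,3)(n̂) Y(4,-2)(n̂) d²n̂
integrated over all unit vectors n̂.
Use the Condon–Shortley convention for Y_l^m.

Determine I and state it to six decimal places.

m-sum 0 ✓  L=8 even ✓  2≤4≤4 ✓
Π(2lᵢ+1) = 3×7×9 = 189
triangle coeff Δ(1,3,4) = 1/252
Σ_t [0,0]: t=0:+1/36 = 1/36
(3j)²=4/63 [(1 3 4; 0 0 0)], sign=+1
Σ_t [0,0]: t=0:+1/1440 = 1/1440
(3j)²=1/252 [(1 3 4; -1 3 -2)], sign=+1
⇒ 4πI² = 1/21
I = (+1)√(1/21/(4π)) = 0.06155813

0.061558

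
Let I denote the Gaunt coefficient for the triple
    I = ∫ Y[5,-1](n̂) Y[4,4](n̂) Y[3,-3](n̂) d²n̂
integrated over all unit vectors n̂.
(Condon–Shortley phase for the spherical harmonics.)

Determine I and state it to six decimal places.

Checks pass: Σm=0; 12 even; l₃=3∈[1,9].
(2·5+1)(2·4+1)(2·3+1) = 693
Δ: 6! 4! 2! / 13! → 1/180180
sum: t=2:+1/576 t=3:−1/144 t=4:+1/576 = -1/288
3j²(5 4 3; 0 0 0) = Δ·Π!·Σ² = 20/1001  (sign +1)
sum: t=6:+1/34560 = 1/34560
3j²(5 4 3; -1 4 -3) = Δ·Π!·Σ² = 1/429  (sign +1)
combine: 4πI² = 693·20/1001·1/429 = 60/1859
take √, sign +1: I = 0.05067935

0.050679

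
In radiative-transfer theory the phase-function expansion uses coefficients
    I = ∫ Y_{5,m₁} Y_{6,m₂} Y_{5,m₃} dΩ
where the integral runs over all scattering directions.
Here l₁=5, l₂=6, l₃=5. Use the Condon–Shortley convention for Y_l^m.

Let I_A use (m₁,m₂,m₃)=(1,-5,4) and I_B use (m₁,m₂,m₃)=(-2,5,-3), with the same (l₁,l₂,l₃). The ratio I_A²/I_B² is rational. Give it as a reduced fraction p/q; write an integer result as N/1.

l's match ⇒ only the (l;m) 3-j factors differ between A and B.
A: triangle coeff Δ(5,6,5) = 1/28588560; Σ_t [0,1]: t=0:+1/2073600 t=1:−1/518400 = -1/691200; (3j)²=81/4420 [(5 6 5; 1 -5 4)], sign=+1
B: triangle coeff Δ(5,6,5) = 1/28588560; Σ_t [5,6]: t=5:−1/345600 t=6:+1/518400 = -1/1036800; (3j)²=7/2210 [(5 6 5; -2 5 -3)], sign=-1
I_A²/I_B² = (81/4420)/(7/2210) = 81/14

81/14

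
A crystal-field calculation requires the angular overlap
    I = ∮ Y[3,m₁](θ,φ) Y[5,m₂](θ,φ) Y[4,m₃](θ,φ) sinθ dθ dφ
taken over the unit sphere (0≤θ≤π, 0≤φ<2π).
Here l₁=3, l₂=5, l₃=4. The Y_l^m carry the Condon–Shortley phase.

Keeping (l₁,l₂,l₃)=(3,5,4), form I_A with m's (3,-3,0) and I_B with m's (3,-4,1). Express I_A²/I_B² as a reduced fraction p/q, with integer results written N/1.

10/9

Shared (l₁,l₂,l₃)=(3,5,4): N and (l;000)² cancel in I_A²/I_B².
A: Δ = 4!·2!·6!/13! = 1/180180; Racah Σ t=0..0: t=0:+1/2304 = 1/2304; ⇒ 3j(3 5 4; 3 -3 0)² = 5/143, sgn +1
B: Δ = 4!·2!·6!/13! = 1/180180; Racah Σ t=0..0: t=0:+1/5760 = 1/5760; ⇒ 3j(3 5 4; 3 -4 1)² = 9/286, sgn -1
I_A²/I_B² = (5/143)/(9/286) = 10/9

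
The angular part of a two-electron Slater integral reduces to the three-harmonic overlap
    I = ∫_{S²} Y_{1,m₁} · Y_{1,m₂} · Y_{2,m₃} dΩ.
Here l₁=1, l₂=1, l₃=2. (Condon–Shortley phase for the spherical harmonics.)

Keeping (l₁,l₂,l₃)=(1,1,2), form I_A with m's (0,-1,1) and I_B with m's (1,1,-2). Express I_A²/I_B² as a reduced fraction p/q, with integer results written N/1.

Shared (l₁,l₂,l₃)=(1,1,2): N and (l;000)² cancel in I_A²/I_B².
A: Δ = 0!·2!·2!/5! = 1/30; Racah Σ t=0..0: t=0:+1/2 = 1/2; ⇒ 3j(1 1 2; 0 -1 1)² = 1/10, sgn -1
B: Δ = 0!·2!·2!/5! = 1/30; Racah Σ t=0..0: t=0:+1/4 = 1/4; ⇒ 3j(1 1 2; 1 1 -2)² = 1/5, sgn +1
I_A²/I_B² = (1/10)/(1/5) = 1/2

1/2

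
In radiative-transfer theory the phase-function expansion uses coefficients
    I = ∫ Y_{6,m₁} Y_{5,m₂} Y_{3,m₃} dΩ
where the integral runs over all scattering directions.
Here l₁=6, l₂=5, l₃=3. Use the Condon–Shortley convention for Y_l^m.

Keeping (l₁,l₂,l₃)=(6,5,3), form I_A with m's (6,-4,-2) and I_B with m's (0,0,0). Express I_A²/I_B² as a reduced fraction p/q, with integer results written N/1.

l's match ⇒ only the (l;m) 3-j factors differ between A and B.
A: triangle coeff Δ(6,5,3) = 1/675675; Σ_t [0,0]: t=0:+1/967680 = 1/967680; (3j)²=3/91 [(6 5 3; 6 -4 -2)], sign=-1
B: triangle coeff Δ(6,5,3) = 1/675675; Σ_t [3,5]: t=3:−1/8640 t=4:+1/2304 t=5:−1/8640 = 7/34560; (3j)²=7/429 [(6 5 3; 0 0 0)], sign=-1
I_A²/I_B² = (3/91)/(7/429) = 99/49

99/49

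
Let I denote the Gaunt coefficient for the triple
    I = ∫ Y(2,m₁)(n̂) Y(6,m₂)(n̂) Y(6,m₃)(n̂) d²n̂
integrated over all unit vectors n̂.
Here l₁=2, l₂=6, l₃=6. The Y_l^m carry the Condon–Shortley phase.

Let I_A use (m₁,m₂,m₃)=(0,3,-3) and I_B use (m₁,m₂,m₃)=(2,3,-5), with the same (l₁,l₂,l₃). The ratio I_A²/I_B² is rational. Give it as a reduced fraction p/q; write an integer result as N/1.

5/22

Shared (l₁,l₂,l₃)=(2,6,6): N and (l;000)² cancel in I_A²/I_B².
A: Δ = 2!·2!·10!/15! = 1/90090; Racah Σ t=0..2: t=0:+1/1451520 t=1:−1/80640 t=2:+1/120960 = -1/290304; ⇒ 3j(2 6 6; 0 3 -3)² = 5/2002, sgn +1
B: Δ = 2!·2!·10!/15! = 1/90090; Racah Σ t=0..0: t=0:+1/1451520 = 1/1451520; ⇒ 3j(2 6 6; 2 3 -5)² = 1/91, sgn -1
I_A²/I_B² = (5/2002)/(1/91) = 5/22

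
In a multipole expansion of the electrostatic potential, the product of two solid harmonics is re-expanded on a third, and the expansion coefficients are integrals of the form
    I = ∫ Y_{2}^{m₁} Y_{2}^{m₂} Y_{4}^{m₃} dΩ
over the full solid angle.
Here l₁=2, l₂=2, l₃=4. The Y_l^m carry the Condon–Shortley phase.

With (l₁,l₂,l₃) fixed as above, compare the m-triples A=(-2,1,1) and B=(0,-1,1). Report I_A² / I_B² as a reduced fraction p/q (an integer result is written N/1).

l's match ⇒ only the (l;m) 3-j factors differ between A and B.
A: triangle coeff Δ(2,2,4) = 1/630; Σ_t [0,0]: t=0:+1/144 = 1/144; (3j)²=1/126 [(2 2 4; -2 1 1)], sign=-1
B: triangle coeff Δ(2,2,4) = 1/630; Σ_t [0,0]: t=0:+1/24 = 1/24; (3j)²=1/21 [(2 2 4; 0 -1 1)], sign=-1
I_A²/I_B² = (1/126)/(1/21) = 1/6

1/6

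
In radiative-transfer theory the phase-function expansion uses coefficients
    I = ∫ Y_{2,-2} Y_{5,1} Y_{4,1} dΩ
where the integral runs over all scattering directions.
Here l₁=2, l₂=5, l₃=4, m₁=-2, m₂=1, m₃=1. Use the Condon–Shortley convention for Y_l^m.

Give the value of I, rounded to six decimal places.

0.000000

l₁+l₂+l₃=11 is odd: 3j(l;000)=0 ⇒ I=0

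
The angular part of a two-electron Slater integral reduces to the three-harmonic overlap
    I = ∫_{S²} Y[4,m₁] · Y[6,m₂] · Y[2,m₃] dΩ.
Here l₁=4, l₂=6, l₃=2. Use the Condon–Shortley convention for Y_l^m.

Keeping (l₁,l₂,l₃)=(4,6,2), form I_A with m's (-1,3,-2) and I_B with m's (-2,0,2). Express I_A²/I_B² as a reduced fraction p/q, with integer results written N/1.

l's match ⇒ only the (l;m) 3-j factors differ between A and B.
A: triangle coeff Δ(4,6,2) = 1/6435; Σ_t [5,5]: t=5:−1/17280 = -1/17280; (3j)²=14/715 [(4 6 2; -1 3 -2)], sign=-1
B: triangle coeff Δ(4,6,2) = 1/6435; Σ_t [6,6]: t=6:+1/34560 = 1/34560; (3j)²=1/429 [(4 6 2; -2 0 2)], sign=+1
I_A²/I_B² = (14/715)/(1/429) = 42/5

42/5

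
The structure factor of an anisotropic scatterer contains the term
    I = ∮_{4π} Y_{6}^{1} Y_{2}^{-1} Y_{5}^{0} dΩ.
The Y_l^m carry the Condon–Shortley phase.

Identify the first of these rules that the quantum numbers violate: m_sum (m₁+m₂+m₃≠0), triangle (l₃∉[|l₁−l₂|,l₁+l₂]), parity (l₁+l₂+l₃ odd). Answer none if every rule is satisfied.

Σmᵢ = 0  ✓
l₃∈[|l₁−l₂|,l₁+l₂]=[4,8], have l₃=5  ✓
Σlᵢ = 13 ⇒ odd  ✗

parity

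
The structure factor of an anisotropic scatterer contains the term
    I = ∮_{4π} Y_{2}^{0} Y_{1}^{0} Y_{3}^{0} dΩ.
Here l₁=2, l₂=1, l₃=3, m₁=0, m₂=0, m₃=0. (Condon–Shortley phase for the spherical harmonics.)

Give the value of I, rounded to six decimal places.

m-sum 0 ✓  L=6 even ✓  1≤3≤3 ✓
Π(2lᵢ+1) = 5×3×7 = 105
triangle coeff Δ(2,1,3) = 1/105
Σ_t [0,0]: t=0:+1/4 = 1/4
(3j)²=3/35 [(2 1 3; 0 0 0)], sign=-1
(m-triple is (0,0,0) — same symbol as above.)
⇒ 4πI² = 27/35
I = (+1)√(27/35/(4π)) = 0.24776670

0.247767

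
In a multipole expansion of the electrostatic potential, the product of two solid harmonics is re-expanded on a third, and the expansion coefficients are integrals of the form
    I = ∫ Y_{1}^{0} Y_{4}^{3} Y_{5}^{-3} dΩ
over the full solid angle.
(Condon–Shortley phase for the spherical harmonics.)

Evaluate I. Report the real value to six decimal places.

-0.196426

m-sum 0 ✓  L=10 even ✓  3≤5≤5 ✓
Π(2lᵢ+1) = 3×9×11 = 297
triangle coeff Δ(1,4,5) = 1/495
Σ_t [0,0]: t=0:+1/576 = 1/576
(3j)²=5/99 [(1 4 5; 0 0 0)], sign=-1
Σ_t [0,0]: t=0:+1/5040 = 1/5040
(3j)²=16/495 [(1 4 5; 0 3 -3)], sign=+1
⇒ 4πI² = 16/33
I = (-1)√(16/33/(4π)) = -0.19642560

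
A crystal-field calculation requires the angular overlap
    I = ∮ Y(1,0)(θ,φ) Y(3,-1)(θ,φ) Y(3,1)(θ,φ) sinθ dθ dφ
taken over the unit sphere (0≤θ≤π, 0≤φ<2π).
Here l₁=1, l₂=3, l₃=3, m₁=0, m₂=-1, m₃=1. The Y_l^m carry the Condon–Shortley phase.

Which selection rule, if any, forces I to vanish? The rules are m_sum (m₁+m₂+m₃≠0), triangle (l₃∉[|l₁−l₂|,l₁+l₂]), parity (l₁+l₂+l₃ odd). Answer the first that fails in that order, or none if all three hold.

m₁+m₂+m₃ = 0 − 1 + 1 = 0  ✓
triangle: |1−3|=2 ≤ l₃=3 ≤ 1+3=4  ✓
parity: l₁+l₂+l₃ = 7 is odd  ✗

parity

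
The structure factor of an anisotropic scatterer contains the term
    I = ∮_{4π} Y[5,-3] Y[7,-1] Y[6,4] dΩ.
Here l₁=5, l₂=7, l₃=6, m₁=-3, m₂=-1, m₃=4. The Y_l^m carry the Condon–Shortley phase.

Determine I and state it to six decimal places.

Rules hold: Σm=0, L=18 even, 2≤6≤12.
N = 11·15·13 = 2145
Δ = 6!·4!·8!/19! = 1/174594420
Racah Σ t=1..5: t=1:−1/4147200 t=2:+1/207360 t=3:−1/82944 t=4:+1/207360 t=5:−1/4147200 = -1/345600
⇒ 3j(5 7 6; 0 0 0)² = 420/46189, sgn -1
Racah Σ t=4..6: t=4:+1/1658880 t=5:−1/3628800 t=6:+1/116121600 = 13/38707200
⇒ 3j(5 7 6; -3 -1 4)² = 39/3553, sgn +1
4πI² = N·(3j₀)²·(3jₘ)² = 245700/1147619
I = -1·√(0.214095/4π) = -0.13052653

-0.130527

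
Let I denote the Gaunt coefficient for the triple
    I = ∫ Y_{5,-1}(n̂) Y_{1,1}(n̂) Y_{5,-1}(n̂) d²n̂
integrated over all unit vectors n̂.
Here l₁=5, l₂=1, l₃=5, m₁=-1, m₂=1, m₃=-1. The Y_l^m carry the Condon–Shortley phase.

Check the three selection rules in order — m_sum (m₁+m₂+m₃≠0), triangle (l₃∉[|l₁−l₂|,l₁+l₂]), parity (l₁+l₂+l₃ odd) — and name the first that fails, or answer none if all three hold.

m₁+m₂+m₃ = -1 + 1 − 1 = -1  ✗
triangle: |5−1|=4 ≤ l₃=5 ≤ 5+1=6
parity: l₁+l₂+l₃ = 11 is odd

m_sum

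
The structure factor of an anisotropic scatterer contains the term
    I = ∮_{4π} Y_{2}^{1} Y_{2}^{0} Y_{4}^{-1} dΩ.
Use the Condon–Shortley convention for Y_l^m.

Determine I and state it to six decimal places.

-0.220728

m-sum 0 ✓  L=8 even ✓  0≤4≤4 ✓
Π(2lᵢ+1) = 5×5×9 = 225
triangle coeff Δ(2,2,4) = 1/630
Σ_t [0,0]: t=0:+1/16 = 1/16
(3j)²=2/35 [(2 2 4; 0 0 0)], sign=+1
Σ_t [0,0]: t=0:+1/24 = 1/24
(3j)²=1/21 [(2 2 4; 1 0 -1)], sign=-1
⇒ 4πI² = 30/49
I = (-1)√(30/49/(4π)) = -0.22072812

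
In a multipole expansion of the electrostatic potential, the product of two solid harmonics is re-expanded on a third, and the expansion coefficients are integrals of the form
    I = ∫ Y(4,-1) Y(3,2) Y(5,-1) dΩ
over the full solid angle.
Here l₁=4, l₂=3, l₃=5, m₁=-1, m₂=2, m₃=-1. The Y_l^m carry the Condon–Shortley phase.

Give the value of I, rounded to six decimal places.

Rules hold: Σm=0, L=12 even, 1≤5≤7.
N = 9·7·11 = 693
Δ = 2!·6!·4!/13! = 1/180180
Racah Σ t=0..2: t=0:+1/576 t=1:−1/144 t=2:+1/576 = -1/288
⇒ 3j(4 3 5; 0 0 0)² = 20/1001, sgn +1
Racah Σ t=1..2: t=1:−1/1152 t=2:+1/432 = 5/3456
⇒ 3j(4 3 5; -1 2 -1)² = 625/36036, sgn +1
4πI² = N·(3j₀)²·(3jₘ)² = 3125/13013
I = +1·√(0.240144/4π) = 0.13823925

0.138239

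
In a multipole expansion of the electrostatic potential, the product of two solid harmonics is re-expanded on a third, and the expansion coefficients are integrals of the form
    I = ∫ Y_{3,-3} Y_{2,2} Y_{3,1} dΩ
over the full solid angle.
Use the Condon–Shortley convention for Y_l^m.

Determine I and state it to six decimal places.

0.132981

m-sum 0 ✓  L=8 even ✓  1≤3≤5 ✓
Π(2lᵢ+1) = 7×5×7 = 245
triangle coeff Δ(3,2,3) = 1/3780
Σ_t [0,2]: t=0:+1/24 t=1:−1/4 t=2:+1/24 = -1/6
(3j)²=4/105 [(3 2 3; 0 0 0)], sign=+1
Σ_t [2,2]: t=2:+1/96 = 1/96
(3j)²=1/42 [(3 2 3; -3 2 1)], sign=+1
⇒ 4πI² = 2/9
I = (+1)√(2/9/(4π)) = 0.13298076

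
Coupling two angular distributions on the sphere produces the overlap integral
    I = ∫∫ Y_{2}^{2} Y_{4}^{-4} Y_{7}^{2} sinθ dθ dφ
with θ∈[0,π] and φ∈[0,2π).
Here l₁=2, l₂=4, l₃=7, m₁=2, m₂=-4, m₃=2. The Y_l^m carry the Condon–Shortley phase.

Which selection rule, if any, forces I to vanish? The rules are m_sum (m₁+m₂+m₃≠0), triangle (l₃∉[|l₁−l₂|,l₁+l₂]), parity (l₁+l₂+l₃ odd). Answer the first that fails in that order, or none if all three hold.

triangle

Σmᵢ = 0  ✓
l₃∈[|l₁−l₂|,l₁+l₂]=[2,6], have l₃=7  ✗
Σlᵢ = 13 ⇒ odd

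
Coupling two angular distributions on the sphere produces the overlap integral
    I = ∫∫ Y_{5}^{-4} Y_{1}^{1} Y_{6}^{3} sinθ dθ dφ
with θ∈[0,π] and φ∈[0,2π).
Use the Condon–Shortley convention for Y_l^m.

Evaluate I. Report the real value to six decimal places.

m-sum 0 ✓  L=12 even ✓  4≤6≤6 ✓
Π(2lᵢ+1) = 11×3×13 = 429
triangle coeff Δ(5,1,6) = 1/858
Σ_t [0,0]: t=0:+1/14400 = 1/14400
(3j)²=6/143 [(5 1 6; 0 0 0)], sign=+1
Σ_t [0,0]: t=0:+1/725760 = 1/725760
(3j)²=1/286 [(5 1 6; -4 1 3)], sign=-1
⇒ 4πI² = 9/143
I = (-1)√(9/143/(4π)) = -0.07076985

-0.070770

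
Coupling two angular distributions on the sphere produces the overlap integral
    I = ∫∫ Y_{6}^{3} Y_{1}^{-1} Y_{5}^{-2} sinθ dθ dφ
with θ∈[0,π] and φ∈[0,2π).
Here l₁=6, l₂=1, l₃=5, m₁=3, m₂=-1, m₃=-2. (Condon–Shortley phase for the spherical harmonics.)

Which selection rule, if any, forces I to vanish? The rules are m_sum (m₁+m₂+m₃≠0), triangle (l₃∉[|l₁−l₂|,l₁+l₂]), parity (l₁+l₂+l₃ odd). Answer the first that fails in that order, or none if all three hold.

none

Σmᵢ = 0  ✓
l₃∈[|l₁−l₂|,l₁+l₂]=[5,7], have l₃=5  ✓
Σlᵢ = 12 ⇒ even  ✓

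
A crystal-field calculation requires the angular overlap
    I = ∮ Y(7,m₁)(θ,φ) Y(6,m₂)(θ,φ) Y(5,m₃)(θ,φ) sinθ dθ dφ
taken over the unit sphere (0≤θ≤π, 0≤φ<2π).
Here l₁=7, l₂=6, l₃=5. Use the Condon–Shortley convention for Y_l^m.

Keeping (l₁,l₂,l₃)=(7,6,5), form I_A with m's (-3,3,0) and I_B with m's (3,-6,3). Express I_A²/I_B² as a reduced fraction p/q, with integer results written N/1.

1369/1925

Shared (l₁,l₂,l₃)=(7,6,5): N and (l;000)² cancel in I_A²/I_B².
A: Δ = 8!·6!·4!/19! = 1/174594420; Racah Σ t=5..8: t=5:−1/2073600 t=6:+1/414720 t=7:−1/725760 t=8:+1/11612160 = 37/58060800; ⇒ 3j(7 6 5; -3 3 0)² = 4107/646646, sgn -1
B: Δ = 8!·6!·4!/19! = 1/174594420; Racah Σ t=0..0: t=0:+1/46448640 = 1/46448640; ⇒ 3j(7 6 5; 3 -6 3)² = 75/8398, sgn +1
I_A²/I_B² = (4107/646646)/(75/8398) = 1369/1925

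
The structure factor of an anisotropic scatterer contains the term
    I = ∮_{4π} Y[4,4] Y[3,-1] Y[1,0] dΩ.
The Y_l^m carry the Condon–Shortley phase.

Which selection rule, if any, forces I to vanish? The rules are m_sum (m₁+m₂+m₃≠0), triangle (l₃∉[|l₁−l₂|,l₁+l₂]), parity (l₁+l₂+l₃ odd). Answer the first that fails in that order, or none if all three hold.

m₁+m₂+m₃ = 4 − 1 + 0 = 3  ✗
triangle: |4−3|=1 ≤ l₃=1 ≤ 4+3=7
parity: l₁+l₂+l₃ = 8 is even

m_sum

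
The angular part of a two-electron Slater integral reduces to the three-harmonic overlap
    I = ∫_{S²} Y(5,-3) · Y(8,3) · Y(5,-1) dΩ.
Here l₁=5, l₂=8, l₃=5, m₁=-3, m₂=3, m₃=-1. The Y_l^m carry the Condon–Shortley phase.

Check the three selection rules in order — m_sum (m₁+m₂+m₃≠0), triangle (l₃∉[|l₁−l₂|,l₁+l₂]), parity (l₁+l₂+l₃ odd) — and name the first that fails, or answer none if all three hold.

m_sum

azimuthal sum: -3 + 3 − 1 = -1  ✗
3 ≤ 5 ≤ 13 (triangle on l)
L = 5 + 8 + 5 = 18 (even)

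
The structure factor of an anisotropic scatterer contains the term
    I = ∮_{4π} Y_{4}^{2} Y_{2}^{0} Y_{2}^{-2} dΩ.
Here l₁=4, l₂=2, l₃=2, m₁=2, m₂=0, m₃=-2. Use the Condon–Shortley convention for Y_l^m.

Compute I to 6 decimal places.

0.156078

Rules hold: Σm=0, L=8 even, 2≤2≤6.
N = 9·5·5 = 225
Δ = 4!·4!·0!/9! = 1/630
Racah Σ t=2..2: t=2:+1/16 = 1/16
⇒ 3j(4 2 2; 0 0 0)² = 2/35, sgn +1
Racah Σ t=2..2: t=2:+1/96 = 1/96
⇒ 3j(4 2 2; 2 0 -2)² = 1/42, sgn +1
4πI² = N·(3j₀)²·(3jₘ)² = 15/49
I = +1·√(0.306122/4π) = 0.15607835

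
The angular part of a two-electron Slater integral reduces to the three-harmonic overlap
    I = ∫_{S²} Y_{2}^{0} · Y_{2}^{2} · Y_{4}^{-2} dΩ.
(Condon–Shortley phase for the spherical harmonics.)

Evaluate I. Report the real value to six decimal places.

m-sum 0 ✓  L=8 even ✓  0≤4≤4 ✓
Π(2lᵢ+1) = 5×5×9 = 225
triangle coeff Δ(2,2,4) = 1/630
Σ_t [0,0]: t=0:+1/16 = 1/16
(3j)²=2/35 [(2 2 4; 0 0 0)], sign=+1
Σ_t [0,0]: t=0:+1/96 = 1/96
(3j)²=1/42 [(2 2 4; 0 2 -2)], sign=+1
⇒ 4πI² = 15/49
I = (+1)√(15/49/(4π)) = 0.15607835

0.156078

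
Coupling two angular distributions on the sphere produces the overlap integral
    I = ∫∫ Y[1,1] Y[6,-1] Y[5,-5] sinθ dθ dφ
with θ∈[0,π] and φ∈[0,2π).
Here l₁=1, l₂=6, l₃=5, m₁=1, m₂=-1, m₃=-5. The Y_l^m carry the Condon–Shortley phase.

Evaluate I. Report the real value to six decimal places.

0.000000

1 − 1 − 5 = -5 ≠ 0: azimuthal integral kills it; I = 0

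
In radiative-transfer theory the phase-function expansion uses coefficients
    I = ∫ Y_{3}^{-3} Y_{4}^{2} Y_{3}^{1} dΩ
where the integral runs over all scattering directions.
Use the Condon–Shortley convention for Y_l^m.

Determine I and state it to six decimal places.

-0.188451

Rules hold: Σm=0, L=10 even, 1≤3≤7.
N = 7·9·7 = 441
Δ = 4!·2!·4!/11! = 1/34650
Racah Σ t=1..3: t=1:−1/72 t=2:+1/16 t=3:−1/72 = 5/144
⇒ 3j(3 4 3; 0 0 0)² = 2/77, sgn -1
Racah Σ t=4..4: t=4:+1/192 = 1/192
⇒ 3j(3 4 3; -3 2 1)² = 3/77, sgn +1
4πI² = N·(3j₀)²·(3jₘ)² = 54/121
I = -1·√(0.446281/4π) = -0.18845135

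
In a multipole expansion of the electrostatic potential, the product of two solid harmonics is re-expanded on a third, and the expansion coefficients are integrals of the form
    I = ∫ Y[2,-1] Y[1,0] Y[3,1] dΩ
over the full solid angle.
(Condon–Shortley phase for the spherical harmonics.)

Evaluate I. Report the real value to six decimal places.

-0.233597

Rules hold: Σm=0, L=6 even, 1≤3≤3.
N = 5·3·7 = 105
Δ = 0!·4!·2!/7! = 1/105
Racah Σ t=0..0: t=0:+1/4 = 1/4
⇒ 3j(2 1 3; 0 0 0)² = 3/35, sgn -1
Racah Σ t=0..0: t=0:+1/6 = 1/6
⇒ 3j(2 1 3; -1 0 1)² = 8/105, sgn +1
4πI² = N·(3j₀)²·(3jₘ)² = 24/35
I = -1·√(0.685714/4π) = -0.23359668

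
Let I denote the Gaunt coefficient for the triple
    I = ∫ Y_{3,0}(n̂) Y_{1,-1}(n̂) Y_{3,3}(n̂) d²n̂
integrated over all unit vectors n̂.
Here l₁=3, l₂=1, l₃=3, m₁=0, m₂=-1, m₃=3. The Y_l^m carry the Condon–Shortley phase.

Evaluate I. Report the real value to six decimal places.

0 − 1 + 3 = 2 ≠ 0: azimuthal integral kills it; I = 0

0.000000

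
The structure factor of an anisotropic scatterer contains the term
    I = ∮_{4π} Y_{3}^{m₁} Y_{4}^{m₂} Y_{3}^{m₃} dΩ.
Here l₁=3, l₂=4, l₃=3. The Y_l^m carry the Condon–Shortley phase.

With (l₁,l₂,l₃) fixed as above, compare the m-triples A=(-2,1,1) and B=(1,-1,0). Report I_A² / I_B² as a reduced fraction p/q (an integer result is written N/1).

Shared (l₁,l₂,l₃)=(3,4,3): N and (l;000)² cancel in I_A²/I_B².
A: Δ = 4!·2!·4!/11! = 1/34650; Racah Σ t=3..4: t=3:−1/48 t=4:+1/144 = -1/72; ⇒ 3j(3 4 3; -2 1 1)² = 16/693, sgn -1
B: Δ = 4!·2!·4!/11! = 1/34650; Racah Σ t=0..2: t=0:+1/288 t=1:−1/24 t=2:+1/48 = -5/288; ⇒ 3j(3 4 3; 1 -1 0)² = 5/462, sgn +1
I_A²/I_B² = (16/693)/(5/462) = 32/15

32/15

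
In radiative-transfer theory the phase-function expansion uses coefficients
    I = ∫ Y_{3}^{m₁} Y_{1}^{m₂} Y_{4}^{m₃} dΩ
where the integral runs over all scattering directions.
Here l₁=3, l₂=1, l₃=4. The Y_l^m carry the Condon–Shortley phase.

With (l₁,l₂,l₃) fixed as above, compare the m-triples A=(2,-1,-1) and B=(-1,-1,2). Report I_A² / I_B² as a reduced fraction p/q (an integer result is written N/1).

l's match ⇒ only the (l;m) 3-j factors differ between A and B.
A: triangle coeff Δ(3,1,4) = 1/252; Σ_t [0,0]: t=0:+1/240 = 1/240; (3j)²=1/84 [(3 1 4; 2 -1 -1)], sign=-1
B: triangle coeff Δ(3,1,4) = 1/252; Σ_t [0,0]: t=0:+1/96 = 1/96; (3j)²=5/84 [(3 1 4; -1 -1 2)], sign=+1
I_A²/I_B² = (1/84)/(5/84) = 1/5

1/5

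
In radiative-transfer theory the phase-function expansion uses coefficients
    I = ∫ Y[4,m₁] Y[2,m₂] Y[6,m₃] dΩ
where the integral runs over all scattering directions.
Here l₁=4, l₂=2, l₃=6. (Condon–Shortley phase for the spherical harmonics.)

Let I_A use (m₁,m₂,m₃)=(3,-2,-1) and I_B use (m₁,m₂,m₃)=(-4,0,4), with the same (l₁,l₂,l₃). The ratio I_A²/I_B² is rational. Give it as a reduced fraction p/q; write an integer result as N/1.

1/9

Shared (l₁,l₂,l₃)=(4,2,6): N and (l;000)² cancel in I_A²/I_B².
A: Δ = 0!·8!·4!/13! = 1/6435; Racah Σ t=0..0: t=0:+1/120960 = 1/120960; ⇒ 3j(4 2 6; 3 -2 -1)² = 1/1287, sgn -1
B: Δ = 0!·8!·4!/13! = 1/6435; Racah Σ t=0..0: t=0:+1/161280 = 1/161280; ⇒ 3j(4 2 6; -4 0 4)² = 1/143, sgn +1
I_A²/I_B² = (1/1287)/(1/143) = 1/9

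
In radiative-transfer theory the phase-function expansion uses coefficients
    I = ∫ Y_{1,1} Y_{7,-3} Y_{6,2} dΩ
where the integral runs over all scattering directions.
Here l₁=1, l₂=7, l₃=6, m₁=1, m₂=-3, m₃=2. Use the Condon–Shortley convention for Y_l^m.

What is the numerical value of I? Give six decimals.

Checks pass: Σm=0; 14 even; l₃=6∈[6,8].
(2·1+1)(2·7+1)(2·6+1) = 585
Δ: 2! 0! 12! / 15! → 1/1365
sum: t=1:−1/518400 = -1/518400
3j²(1 7 6; 0 0 0) = Δ·Π!·Σ² = 7/195  (sign -1)
sum: t=0:+1/1935360 = 1/1935360
3j²(1 7 6; 1 -3 2) = Δ·Π!·Σ² = 3/91  (sign +1)
combine: 4πI² = 585·7/195·3/91 = 9/13
take √, sign -1: I = -0.23471705

-0.234717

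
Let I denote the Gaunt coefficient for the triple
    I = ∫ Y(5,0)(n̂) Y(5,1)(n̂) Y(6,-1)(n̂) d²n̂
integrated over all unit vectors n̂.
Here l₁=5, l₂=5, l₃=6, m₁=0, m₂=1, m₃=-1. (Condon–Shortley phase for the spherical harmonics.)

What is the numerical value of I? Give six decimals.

Rules hold: Σm=0, L=16 even, 0≤6≤10.
N = 11·11·13 = 1573
Δ = 4!·6!·6!/17! = 1/28588560
Racah Σ t=0..4: t=0:+1/345600 t=1:−1/13824 t=2:+1/5184 t=3:−1/13824 t=4:+1/345600 = 7/129600
⇒ 3j(5 5 6; 0 0 0)² = 80/7293, sgn +1
Racah Σ t=0..4: t=0:+1/2073600 t=1:−1/34560 t=2:+1/6912 t=3:−1/10368 t=4:+1/138240 = 7/259200
⇒ 3j(5 5 6; 0 1 -1)² = 28/7293, sgn -1
4πI² = N·(3j₀)²·(3jₘ)² = 2240/33813
I = -1·√(0.0662467/4π) = -0.07260679

-0.072607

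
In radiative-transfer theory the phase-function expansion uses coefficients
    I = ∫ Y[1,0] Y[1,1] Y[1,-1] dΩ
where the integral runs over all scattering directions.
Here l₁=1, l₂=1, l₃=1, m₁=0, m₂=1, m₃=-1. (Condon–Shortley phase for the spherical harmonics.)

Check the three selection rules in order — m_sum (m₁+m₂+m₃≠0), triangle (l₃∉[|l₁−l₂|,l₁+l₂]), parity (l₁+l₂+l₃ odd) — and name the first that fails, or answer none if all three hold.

m₁+m₂+m₃ = 0 + 1 − 1 = 0  ✓
triangle: |1−1|=0 ≤ l₃=1 ≤ 1+1=2  ✓
parity: l₁+l₂+l₃ = 3 is odd  ✗

parity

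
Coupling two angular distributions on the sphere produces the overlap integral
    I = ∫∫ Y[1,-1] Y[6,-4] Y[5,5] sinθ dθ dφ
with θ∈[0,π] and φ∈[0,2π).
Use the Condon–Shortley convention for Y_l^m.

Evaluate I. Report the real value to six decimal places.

0.040859

m-sum 0 ✓  L=12 even ✓  5≤5≤7 ✓
Π(2lᵢ+1) = 3×13×11 = 429
triangle coeff Δ(1,6,5) = 1/858
Σ_t [1,1]: t=1:−1/14400 = -1/14400
(3j)²=6/143 [(1 6 5; 0 0 0)], sign=+1
Σ_t [2,2]: t=2:+1/7257600 = 1/7257600
(3j)²=1/858 [(1 6 5; -1 -4 5)], sign=+1
⇒ 4πI² = 3/143
I = (+1)√(3/143/(4π)) = 0.04085899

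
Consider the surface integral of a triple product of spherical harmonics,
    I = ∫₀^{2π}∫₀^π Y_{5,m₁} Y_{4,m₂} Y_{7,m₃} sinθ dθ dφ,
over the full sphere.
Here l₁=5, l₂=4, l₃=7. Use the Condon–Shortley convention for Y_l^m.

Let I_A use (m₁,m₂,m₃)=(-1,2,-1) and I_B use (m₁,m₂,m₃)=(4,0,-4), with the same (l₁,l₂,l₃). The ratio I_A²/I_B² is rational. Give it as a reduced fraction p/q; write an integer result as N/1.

5887/15840

Same 5,4,7: normalisation and zero-m 3j drop out of the ratio.
A: Δ: 2! 8! 6! / 17! → 1/6126120; sum: t=0:+1/2073600 t=1:−1/86400 t=2:+1/55296 = 29/4147200; 3j²(5 4 7; -1 2 -1) = Δ·Π!·Σ² = 841/145860  (sign +1)
B: Δ: 2! 8! 6! / 17! → 1/6126120; sum: t=0:+1/483840 t=1:−1/1451520 = 1/725760; 3j²(5 4 7; 4 0 -4) = Δ·Π!·Σ² = 24/1547  (sign -1)
I_A²/I_B² = (841/145860)/(24/1547) = 5887/15840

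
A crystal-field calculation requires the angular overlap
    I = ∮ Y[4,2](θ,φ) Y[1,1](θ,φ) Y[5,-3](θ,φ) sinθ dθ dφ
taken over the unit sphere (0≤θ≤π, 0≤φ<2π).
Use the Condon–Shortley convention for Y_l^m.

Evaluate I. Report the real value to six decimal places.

Checks pass: Σm=0; 10 even; l₃=5∈[3,5].
(2·4+1)(2·1+1)(2·5+1) = 297
Δ: 0! 8! 2! / 11! → 1/495
sum: t=0:+1/576 = 1/576
3j²(4 1 5; 0 0 0) = Δ·Π!·Σ² = 5/99  (sign -1)
sum: t=0:+1/2880 = 1/2880
3j²(4 1 5; 2 1 -3) = Δ·Π!·Σ² = 28/495  (sign +1)
combine: 4πI² = 297·5/99·28/495 = 28/33
take √, sign -1: I = -0.25984664

-0.259847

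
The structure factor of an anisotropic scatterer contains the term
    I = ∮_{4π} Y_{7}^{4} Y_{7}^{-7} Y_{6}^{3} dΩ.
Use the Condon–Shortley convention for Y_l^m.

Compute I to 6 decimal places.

Rules hold: Σm=0, L=20 even, 0≤6≤14.
N = 15·15·13 = 2925
Δ = 8!·6!·6!/21! = 1/2444321880
Racah Σ t=1..7: t=1:−1/2612736000 t=2:+1/20736000 t=3:−1/1658880 t=4:+1/746496 t=5:−1/1658880 t=6:+1/20736000 t=7:−1/2612736000 = 1/4354560
⇒ 3j(7 7 6; 0 0 0)² = 1000/138567, sgn +1
Racah Σ t=0..0: t=0:+1/1045094400 = 1/1045094400
⇒ 3j(7 7 6; 4 -7 3)² = 11/646, sgn -1
4πI² = N·(3j₀)²·(3jₘ)² = 37500/104329
I = -1·√(0.35944/4π) = -0.16912514

-0.169125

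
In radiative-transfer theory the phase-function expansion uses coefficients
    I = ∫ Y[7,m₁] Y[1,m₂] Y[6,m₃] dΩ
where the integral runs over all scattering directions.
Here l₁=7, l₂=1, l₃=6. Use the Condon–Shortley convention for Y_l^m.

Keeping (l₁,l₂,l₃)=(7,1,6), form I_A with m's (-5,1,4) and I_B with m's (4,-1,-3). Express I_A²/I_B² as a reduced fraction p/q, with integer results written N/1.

Same 7,1,6: normalisation and zero-m 3j drop out of the ratio.
A: Δ: 2! 12! 0! / 15! → 1/1365; sum: t=2:+1/14515200 = 1/14515200; 3j²(7 1 6; -5 1 4) = Δ·Π!·Σ² = 22/455  (sign +1)
B: Δ: 2! 12! 0! / 15! → 1/1365; sum: t=0:+1/4354560 = 1/4354560; 3j²(7 1 6; 4 -1 -3) = Δ·Π!·Σ² = 11/273  (sign -1)
I_A²/I_B² = (22/455)/(11/273) = 6/5

6/5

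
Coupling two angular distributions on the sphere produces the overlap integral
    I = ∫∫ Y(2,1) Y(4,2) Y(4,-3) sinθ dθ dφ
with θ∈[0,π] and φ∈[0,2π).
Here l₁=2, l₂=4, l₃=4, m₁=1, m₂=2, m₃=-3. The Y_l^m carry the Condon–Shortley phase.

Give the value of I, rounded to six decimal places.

Checks pass: Σm=0; 10 even; l₃=4∈[2,6].
(2·2+1)(2·4+1)(2·4+1) = 405
Δ: 2! 2! 6! / 11! → 1/13860
sum: t=0:+1/192 t=1:−1/36 t=2:+1/192 = -5/288
3j²(2 4 4; 0 0 0) = Δ·Π!·Σ² = 20/693  (sign -1)
sum: t=0:+1/1440 t=1:−1/240 = -1/288
3j²(2 4 4; 1 2 -3) = Δ·Π!·Σ² = 5/132  (sign +1)
combine: 4πI² = 405·20/693·5/132 = 375/847
take √, sign -1: I = -0.18770204

-0.187702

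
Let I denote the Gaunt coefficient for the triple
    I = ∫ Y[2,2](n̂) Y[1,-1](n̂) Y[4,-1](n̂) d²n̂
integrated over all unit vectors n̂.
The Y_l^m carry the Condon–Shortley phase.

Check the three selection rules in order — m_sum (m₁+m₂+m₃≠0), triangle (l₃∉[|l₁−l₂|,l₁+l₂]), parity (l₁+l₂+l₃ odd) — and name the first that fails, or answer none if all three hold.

m₁+m₂+m₃ = 2 − 1 − 1 = 0  ✓
triangle: |2−1|=1 ≤ l₃=4 ≤ 2+1=3  ✗
parity: l₁+l₂+l₃ = 7 is odd

triangle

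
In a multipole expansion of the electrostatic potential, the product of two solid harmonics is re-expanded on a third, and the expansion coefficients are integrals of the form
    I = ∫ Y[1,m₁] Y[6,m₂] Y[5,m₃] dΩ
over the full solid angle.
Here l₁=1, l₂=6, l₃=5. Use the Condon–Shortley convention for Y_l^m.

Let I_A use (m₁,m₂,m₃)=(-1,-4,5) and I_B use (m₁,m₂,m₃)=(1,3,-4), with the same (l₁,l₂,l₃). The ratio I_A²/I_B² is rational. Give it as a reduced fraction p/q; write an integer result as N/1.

Shared (l₁,l₂,l₃)=(1,6,5): N and (l;000)² cancel in I_A²/I_B².
A: Δ = 2!·0!·10!/13! = 1/858; Racah Σ t=2..2: t=2:+1/7257600 = 1/7257600; ⇒ 3j(1 6 5; -1 -4 5)² = 1/858, sgn +1
B: Δ = 2!·0!·10!/13! = 1/858; Racah Σ t=0..0: t=0:+1/725760 = 1/725760; ⇒ 3j(1 6 5; 1 3 -4)² = 1/286, sgn -1
I_A²/I_B² = (1/858)/(1/286) = 1/3

1/3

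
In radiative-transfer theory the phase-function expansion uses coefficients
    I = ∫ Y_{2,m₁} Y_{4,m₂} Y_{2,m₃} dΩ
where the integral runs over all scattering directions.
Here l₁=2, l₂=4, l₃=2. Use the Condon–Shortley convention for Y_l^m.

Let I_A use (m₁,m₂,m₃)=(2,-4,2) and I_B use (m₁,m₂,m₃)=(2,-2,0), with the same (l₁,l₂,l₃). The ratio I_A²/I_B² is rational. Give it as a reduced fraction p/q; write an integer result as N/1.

14/3

Shared (l₁,l₂,l₃)=(2,4,2): N and (l;000)² cancel in I_A²/I_B².
A: Δ = 4!·0!·4!/9! = 1/630; Racah Σ t=0..0: t=0:+1/576 = 1/576; ⇒ 3j(2 4 2; 2 -4 2)² = 1/9, sgn +1
B: Δ = 4!·0!·4!/9! = 1/630; Racah Σ t=0..0: t=0:+1/96 = 1/96; ⇒ 3j(2 4 2; 2 -2 0)² = 1/42, sgn +1
I_A²/I_B² = (1/9)/(1/42) = 14/3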